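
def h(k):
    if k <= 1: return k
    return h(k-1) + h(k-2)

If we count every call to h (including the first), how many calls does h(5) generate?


Let C(n) = total calls for h(n)
C(0) = 1, C(1) = 1
C(2) = 1 + C(1) + C(0) = 1 + 1 + 1 = 3
C(3) = 1 + C(2) + C(1) = 1 + 3 + 1 = 5
C(4) = 1 + C(3) + C(2) = 1 + 5 + 3 = 9
C(5) = 1 + C(4) + C(3) = 1 + 9 + 5 = 15

15


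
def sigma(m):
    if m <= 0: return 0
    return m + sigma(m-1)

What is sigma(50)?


sigma(50)
= 50 + 49 + 48 + 47 + 46 + 45 + 44 + 43 + 42 + 41 + 40 + 39 + 38 + 37 + 36 + 35 + 34 + 33 + 32 + 31 + 30 + 29 + 28 + 27 + 26 + 25 + 24 + 23 + 22 + 21 + 20 + 19 + 18 + 17 + 16 + 15 + 14 + 13 + 12 + 11 + 10 + 9 + 8 + 7 + 6 + 5 + 4 + 3 + 2 + 1 + sigma(0)
= 50 + 49 + 48 + 47 + 46 + 45 + 44 + 43 + 42 + 41 + 40 + 39 + 38 + 37 + 36 + 35 + 34 + 33 + 32 + 31 + 30 + 29 + 28 + 27 + 26 + 25 + 24 + 23 + 22 + 21 + 20 + 19 + 18 + 17 + 16 + 15 + 14 + 13 + 12 + 11 + 10 + 9 + 8 + 7 + 6 + 5 + 4 + 3 + 2 + 1 + 0
= 1275

1275


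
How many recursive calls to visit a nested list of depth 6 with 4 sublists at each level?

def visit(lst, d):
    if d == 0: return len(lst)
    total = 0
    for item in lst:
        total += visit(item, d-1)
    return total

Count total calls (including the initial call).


At depth 0 (root): 1 call
At depth 1: each of 1 parents calls visit on 4 children = 4 calls
At depth 2: each of 4 parents calls visit on 4 children = 16 calls
At depth 3: each of 16 parents calls visit on 4 children = 64 calls
At depth 4: each of 64 parents calls visit on 4 children = 256 calls
At depth 5: each of 256 parents calls visit on 4 children = 1024 calls
At depth 6: each of 1024 parents calls visit on 4 children = 4096 calls
Total: 1 + 4 + 16 + 64 + 256 + 1024 + 4096 = 5461

5461


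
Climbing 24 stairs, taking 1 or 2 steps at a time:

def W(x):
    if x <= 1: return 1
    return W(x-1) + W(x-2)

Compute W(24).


Building up from base cases:
W(0) = 1
W(1) = 1
W(2) = W(1) + W(0) = 1 + 1 = 2
W(3) = W(2) + W(1) = 2 + 1 = 3
W(4) = W(3) + W(2) = 3 + 2 = 5
W(5) = W(4) + W(3) = 5 + 3 = 8
W(6) = W(5) + W(4) = 8 + 5 = 13
W(7) = W(6) + W(5) = 13 + 8 = 21
W(8) = W(7) + W(6) = 21 + 13 = 34
W(9) = W(8) + W(7) = 34 + 21 = 55
W(10) = W(9) + W(8) = 55 + 34 = 89
W(11) = W(10) + W(9) = 89 + 55 = 144
W(12) = W(11) + W(10) = 144 + 89 = 233
W(13) = W(12) + W(11) = 233 + 144 = 377
W(14) = W(13) + W(12) = 377 + 233 = 610
W(15) = W(14) + W(13) = 610 + 377 = 987
W(16) = W(15) + W(14) = 987 + 610 = 1597
W(17) = W(16) + W(15) = 1597 + 987 = 2584
W(18) = W(17) + W(16) = 2584 + 1597 = 4181
W(19) = W(18) + W(17) = 4181 + 2584 = 6765
W(20) = W(19) + W(18) = 6765 + 4181 = 10946
W(21) = W(20) + W(19) = 10946 + 6765 = 17711
W(22) = W(21) + W(20) = 17711 + 10946 = 28657
W(23) = W(22) + W(21) = 28657 + 17711 = 46368
W(24) = W(23) + W(22) = 46368 + 28657 = 75025

75025


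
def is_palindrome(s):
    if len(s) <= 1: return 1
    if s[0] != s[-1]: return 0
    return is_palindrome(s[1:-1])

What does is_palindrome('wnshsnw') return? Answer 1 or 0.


is_palindrome('wnshsnw'): s[0]='w' == s[-1]='w' -> check is_palindrome('nshsn')
is_palindrome('nshsn'): s[0]='n' == s[-1]='n' -> check is_palindrome('shs')
is_palindrome('shs'): s[0]='s' == s[-1]='s' -> check is_palindrome('h')
is_palindrome('h'): len <= 1 -> return 1  (base case)
Result: 1 (palindrome)

1


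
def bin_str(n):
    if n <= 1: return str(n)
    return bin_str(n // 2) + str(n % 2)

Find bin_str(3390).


bin_str(3390) = bin_str(1695) + '0'
bin_str(1695) = bin_str(847) + '1'
bin_str(847) = bin_str(423) + '1'
bin_str(423) = bin_str(211) + '1'
bin_str(211) = bin_str(105) + '1'
bin_str(105) = bin_str(52) + '1'
bin_str(52) = bin_str(26) + '0'
bin_str(26) = bin_str(13) + '0'
bin_str(13) = bin_str(6) + '1'
bin_str(6) = bin_str(3) + '0'
bin_str(3) = bin_str(1) + '1'
bin_str(1) = '1'  (base case)
Concatenating: '1' + '1' + '0' + '1' + '0' + '0' + '1' + '1' + '1' + '1' + '1' + '0' = '110100111110'

110100111110


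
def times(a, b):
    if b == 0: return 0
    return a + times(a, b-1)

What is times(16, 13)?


times(16, 13) = 16 + times(16, 12)
times(16, 12) = 16 + times(16, 11)
times(16, 11) = 16 + times(16, 10)
times(16, 10) = 16 + times(16, 9)
times(16, 9) = 16 + times(16, 8)
times(16, 8) = 16 + times(16, 7)
times(16, 7) = 16 + times(16, 6)
times(16, 6) = 16 + times(16, 5)
times(16, 5) = 16 + times(16, 4)
times(16, 4) = 16 + times(16, 3)
times(16, 3) = 16 + times(16, 2)
times(16, 2) = 16 + times(16, 1)
times(16, 1) = 16 + times(16, 0)
times(16, 0) = 0  (base case)
Total: 16 + 16 + 16 + 16 + 16 + 16 + 16 + 16 + 16 + 16 + 16 + 16 + 16 + 0 = 208

208


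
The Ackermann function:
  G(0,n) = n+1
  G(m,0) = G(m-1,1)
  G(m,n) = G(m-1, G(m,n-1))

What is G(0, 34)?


G(0, 34) = 35
Result: G(0, 34) = 35

35


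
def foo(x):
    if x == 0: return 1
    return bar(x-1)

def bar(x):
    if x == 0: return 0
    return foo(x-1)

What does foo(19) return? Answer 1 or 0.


foo(19) = bar(18)
bar(18) = foo(17)
foo(17) = bar(16)
bar(16) = foo(15)
foo(15) = bar(14)
bar(14) = foo(13)
foo(13) = bar(12)
bar(12) = foo(11)
foo(11) = bar(10)
bar(10) = foo(9)
foo(9) = bar(8)
bar(8) = foo(7)
foo(7) = bar(6)
bar(6) = foo(5)
foo(5) = bar(4)
bar(4) = foo(3)
foo(3) = bar(2)
bar(2) = foo(1)
foo(1) = bar(0)
bar(0) = 0  (base case)
Result: 0

0


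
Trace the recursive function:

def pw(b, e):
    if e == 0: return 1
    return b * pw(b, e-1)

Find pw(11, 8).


pw(11, 8)
= 11 * pw(11, 7)
= 11 * 11 * pw(11, 6)
= 11 * 11 * 11 * pw(11, 5)
= 11 * 11 * 11 * 11 * pw(11, 4)
= 11 * 11 * 11 * 11 * 11 * pw(11, 3)
= 11 * 11 * 11 * 11 * 11 * 11 * pw(11, 2)
= 11 * 11 * 11 * 11 * 11 * 11 * 11 * pw(11, 1)
= 11 * 11 * 11 * 11 * 11 * 11 * 11 * 11 * pw(11, 0)
= 11 * 11 * 11 * 11 * 11 * 11 * 11 * 11 * 1
= 214358881

214358881


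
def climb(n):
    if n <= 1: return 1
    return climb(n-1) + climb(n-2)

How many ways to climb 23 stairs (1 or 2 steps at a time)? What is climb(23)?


Building up from base cases:
climb(0) = 1
climb(1) = 1
climb(2) = climb(1) + climb(0) = 1 + 1 = 2
climb(3) = climb(2) + climb(1) = 2 + 1 = 3
climb(4) = climb(3) + climb(2) = 3 + 2 = 5
climb(5) = climb(4) + climb(3) = 5 + 3 = 8
climb(6) = climb(5) + climb(4) = 8 + 5 = 13
climb(7) = climb(6) + climb(5) = 13 + 8 = 21
climb(8) = climb(7) + climb(6) = 21 + 13 = 34
climb(9) = climb(8) + climb(7) = 34 + 21 = 55
climb(10) = climb(9) + climb(8) = 55 + 34 = 89
climb(11) = climb(10) + climb(9) = 89 + 55 = 144
climb(12) = climb(11) + climb(10) = 144 + 89 = 233
climb(13) = climb(12) + climb(11) = 233 + 144 = 377
climb(14) = climb(13) + climb(12) = 377 + 233 = 610
climb(15) = climb(14) + climb(13) = 610 + 377 = 987
climb(16) = climb(15) + climb(14) = 987 + 610 = 1597
climb(17) = climb(16) + climb(15) = 1597 + 987 = 2584
climb(18) = climb(17) + climb(16) = 2584 + 1597 = 4181
climb(19) = climb(18) + climb(17) = 4181 + 2584 = 6765
climb(20) = climb(19) + climb(18) = 6765 + 4181 = 10946
climb(21) = climb(20) + climb(19) = 10946 + 6765 = 17711
climb(22) = climb(21) + climb(20) = 17711 + 10946 = 28657
climb(23) = climb(22) + climb(21) = 28657 + 17711 = 46368

46368


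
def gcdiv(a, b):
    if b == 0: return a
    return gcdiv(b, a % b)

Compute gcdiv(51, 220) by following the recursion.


gcdiv(51, 220) = gcdiv(220, 51)
gcdiv(220, 51) = gcdiv(51, 16)
gcdiv(51, 16) = gcdiv(16, 3)
gcdiv(16, 3) = gcdiv(3, 1)
gcdiv(3, 1) = gcdiv(1, 0)
gcdiv(1, 0) = 1  (base case)

1


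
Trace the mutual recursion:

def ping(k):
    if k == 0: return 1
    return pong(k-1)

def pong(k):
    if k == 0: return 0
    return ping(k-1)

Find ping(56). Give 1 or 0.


ping(56) = pong(55)
pong(55) = ping(54)
ping(54) = pong(53)
pong(53) = ping(52)
ping(52) = pong(51)
pong(51) = ping(50)
ping(50) = pong(49)
pong(49) = ping(48)
ping(48) = pong(47)
pong(47) = ping(46)
ping(46) = pong(45)
pong(45) = ping(44)
ping(44) = pong(43)
pong(43) = ping(42)
ping(42) = pong(41)
pong(41) = ping(40)
ping(40) = pong(39)
pong(39) = ping(38)
ping(38) = pong(37)
pong(37) = ping(36)
ping(36) = pong(35)
pong(35) = ping(34)
ping(34) = pong(33)
pong(33) = ping(32)
ping(32) = pong(31)
pong(31) = ping(30)
ping(30) = pong(29)
pong(29) = ping(28)
ping(28) = pong(27)
pong(27) = ping(26)
ping(26) = pong(25)
pong(25) = ping(24)
ping(24) = pong(23)
pong(23) = ping(22)
ping(22) = pong(21)
pong(21) = ping(20)
ping(20) = pong(19)
pong(19) = ping(18)
ping(18) = pong(17)
pong(17) = ping(16)
ping(16) = pong(15)
pong(15) = ping(14)
ping(14) = pong(13)
pong(13) = ping(12)
ping(12) = pong(11)
pong(11) = ping(10)
ping(10) = pong(9)
pong(9) = ping(8)
ping(8) = pong(7)
pong(7) = ping(6)
ping(6) = pong(5)
pong(5) = ping(4)
ping(4) = pong(3)
pong(3) = ping(2)
ping(2) = pong(1)
pong(1) = ping(0)
ping(0) = 1  (base case)
Result: 1

1


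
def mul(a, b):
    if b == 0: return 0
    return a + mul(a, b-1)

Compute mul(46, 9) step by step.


mul(46, 9) = 46 + mul(46, 8)
mul(46, 8) = 46 + mul(46, 7)
mul(46, 7) = 46 + mul(46, 6)
mul(46, 6) = 46 + mul(46, 5)
mul(46, 5) = 46 + mul(46, 4)
mul(46, 4) = 46 + mul(46, 3)
mul(46, 3) = 46 + mul(46, 2)
mul(46, 2) = 46 + mul(46, 1)
mul(46, 1) = 46 + mul(46, 0)
mul(46, 0) = 0  (base case)
Total: 46 + 46 + 46 + 46 + 46 + 46 + 46 + 46 + 46 + 0 = 414

414


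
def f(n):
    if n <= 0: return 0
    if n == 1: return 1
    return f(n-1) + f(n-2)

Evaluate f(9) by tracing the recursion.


Computing f(9) bottom-up:
f(0) = 0
f(1) = 1
f(2) = f(1) + f(0) = 1 + 0 = 1
f(3) = f(2) + f(1) = 1 + 1 = 2
f(4) = f(3) + f(2) = 2 + 1 = 3
f(5) = f(4) + f(3) = 3 + 2 = 5
f(6) = f(5) + f(4) = 5 + 3 = 8
f(7) = f(6) + f(5) = 8 + 5 = 13
f(8) = f(7) + f(6) = 13 + 8 = 21
f(9) = f(8) + f(7) = 21 + 13 = 34

34


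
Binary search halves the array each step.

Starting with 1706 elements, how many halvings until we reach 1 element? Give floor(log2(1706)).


1706 / 2 = 853
853 / 2 = 426
426 / 2 = 213
213 / 2 = 106
106 / 2 = 53
53 / 2 = 26
26 / 2 = 13
13 / 2 = 6
6 / 2 = 3
3 / 2 = 1
Reached 1 after 10 halvings

10


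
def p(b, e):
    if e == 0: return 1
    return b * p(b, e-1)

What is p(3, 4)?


p(3, 4)
= 3 * p(3, 3)
= 3 * 3 * p(3, 2)
= 3 * 3 * 3 * p(3, 1)
= 3 * 3 * 3 * 3 * p(3, 0)
= 3 * 3 * 3 * 3 * 1
= 81

81


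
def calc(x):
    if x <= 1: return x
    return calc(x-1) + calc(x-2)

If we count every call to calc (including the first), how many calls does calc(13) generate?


Let C(n) = total calls for calc(n)
C(0) = 1, C(1) = 1
C(2) = 1 + C(1) + C(0) = 1 + 1 + 1 = 3
C(3) = 1 + C(2) + C(1) = 1 + 3 + 1 = 5
C(4) = 1 + C(3) + C(2) = 1 + 5 + 3 = 9
C(5) = 1 + C(4) + C(3) = 1 + 9 + 5 = 15
C(6) = 1 + C(5) + C(4) = 1 + 15 + 9 = 25
C(7) = 1 + C(6) + C(5) = 1 + 25 + 15 = 41
C(8) = 1 + C(7) + C(6) = 1 + 41 + 25 = 67
C(9) = 1 + C(8) + C(7) = 1 + 67 + 41 = 109
C(10) = 1 + C(9) + C(8) = 1 + 109 + 67 = 177
C(11) = 1 + C(10) + C(9) = 1 + 177 + 109 = 287
C(12) = 1 + C(11) + C(10) = 1 + 287 + 177 = 465
C(13) = 1 + C(12) + C(11) = 1 + 465 + 287 = 753

753


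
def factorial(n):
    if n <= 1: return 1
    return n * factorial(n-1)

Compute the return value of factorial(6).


factorial(6)
= 6 * factorial(5)
= 6 * 5 * factorial(4)
= 6 * 5 * 4 * factorial(3)
= 6 * 5 * 4 * 3 * factorial(2)
= 6 * 5 * 4 * 3 * 2 * factorial(1)
= 6 * 5 * 4 * 3 * 2 * 1
= 720

720


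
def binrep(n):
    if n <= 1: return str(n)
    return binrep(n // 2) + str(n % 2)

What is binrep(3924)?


binrep(3924) = binrep(1962) + '0'
binrep(1962) = binrep(981) + '0'
binrep(981) = binrep(490) + '1'
binrep(490) = binrep(245) + '0'
binrep(245) = binrep(122) + '1'
binrep(122) = binrep(61) + '0'
binrep(61) = binrep(30) + '1'
binrep(30) = binrep(15) + '0'
binrep(15) = binrep(7) + '1'
binrep(7) = binrep(3) + '1'
binrep(3) = binrep(1) + '1'
binrep(1) = '1'  (base case)
Concatenating: '1' + '1' + '1' + '1' + '0' + '1' + '0' + '1' + '0' + '1' + '0' + '0' = '111101010100'

111101010100


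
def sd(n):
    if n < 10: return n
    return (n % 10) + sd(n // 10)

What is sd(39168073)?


sd(39168073) = 3 + sd(3916807)
sd(3916807) = 7 + sd(391680)
sd(391680) = 0 + sd(39168)
sd(39168) = 8 + sd(3916)
sd(3916) = 6 + sd(391)
sd(391) = 1 + sd(39)
sd(39) = 9 + sd(3)
sd(3) = 3  (base case)
Total: 3 + 7 + 0 + 8 + 6 + 1 + 9 + 3 = 37

37


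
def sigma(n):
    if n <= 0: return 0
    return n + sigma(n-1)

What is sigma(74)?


sigma(74)
= 74 + 73 + 72 + 71 + 70 + 69 + 68 + 67 + 66 + 65 + 64 + 63 + 62 + 61 + 60 + 59 + 58 + 57 + 56 + 55 + 54 + 53 + 52 + 51 + 50 + 49 + 48 + 47 + 46 + 45 + 44 + 43 + 42 + 41 + 40 + 39 + 38 + 37 + 36 + 35 + 34 + 33 + 32 + 31 + 30 + 29 + 28 + 27 + 26 + 25 + 24 + 23 + 22 + 21 + 20 + 19 + 18 + 17 + 16 + 15 + 14 + 13 + 12 + 11 + 10 + 9 + 8 + 7 + 6 + 5 + 4 + 3 + 2 + 1 + sigma(0)
= 74 + 73 + 72 + 71 + 70 + 69 + 68 + 67 + 66 + 65 + 64 + 63 + 62 + 61 + 60 + 59 + 58 + 57 + 56 + 55 + 54 + 53 + 52 + 51 + 50 + 49 + 48 + 47 + 46 + 45 + 44 + 43 + 42 + 41 + 40 + 39 + 38 + 37 + 36 + 35 + 34 + 33 + 32 + 31 + 30 + 29 + 28 + 27 + 26 + 25 + 24 + 23 + 22 + 21 + 20 + 19 + 18 + 17 + 16 + 15 + 14 + 13 + 12 + 11 + 10 + 9 + 8 + 7 + 6 + 5 + 4 + 3 + 2 + 1 + 0
= 2775

2775


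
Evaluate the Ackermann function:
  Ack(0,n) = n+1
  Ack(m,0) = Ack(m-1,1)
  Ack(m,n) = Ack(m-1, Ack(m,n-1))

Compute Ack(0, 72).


Ack(0, 72) = 73
Result: Ack(0, 72) = 73

73


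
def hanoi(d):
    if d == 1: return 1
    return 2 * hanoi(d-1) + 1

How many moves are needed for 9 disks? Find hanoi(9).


hanoi(9) = 2 * hanoi(8) + 1
hanoi(8) = 2 * hanoi(7) + 1
hanoi(7) = 2 * hanoi(6) + 1
hanoi(6) = 2 * hanoi(5) + 1
hanoi(5) = 2 * hanoi(4) + 1
hanoi(4) = 2 * hanoi(3) + 1
hanoi(3) = 2 * hanoi(2) + 1
hanoi(2) = 2 * hanoi(1) + 1
hanoi(1) = 1  (base case)
hanoi(2) = 2 * 1 + 1 = 3
hanoi(3) = 2 * 3 + 1 = 7
hanoi(4) = 2 * 7 + 1 = 15
hanoi(5) = 2 * 15 + 1 = 31
hanoi(6) = 2 * 31 + 1 = 63
hanoi(7) = 2 * 63 + 1 = 127
hanoi(8) = 2 * 127 + 1 = 255
hanoi(9) = 2 * 255 + 1 = 511

511


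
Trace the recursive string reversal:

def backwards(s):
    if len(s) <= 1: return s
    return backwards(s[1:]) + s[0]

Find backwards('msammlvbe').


backwards('msammlvbe') = backwards('sammlvbe') + 'm'
backwards('sammlvbe') = backwards('ammlvbe') + 's'
backwards('ammlvbe') = backwards('mmlvbe') + 'a'
backwards('mmlvbe') = backwards('mlvbe') + 'm'
backwards('mlvbe') = backwards('lvbe') + 'm'
backwards('lvbe') = backwards('vbe') + 'l'
backwards('vbe') = backwards('be') + 'v'
backwards('be') = backwards('e') + 'b'
backwards('e') = 'e'  (base case)
Concatenating: 'e' + 'b' + 'v' + 'l' + 'm' + 'm' + 'a' + 's' + 'm' = 'ebvlmmasm'

ebvlmmasm


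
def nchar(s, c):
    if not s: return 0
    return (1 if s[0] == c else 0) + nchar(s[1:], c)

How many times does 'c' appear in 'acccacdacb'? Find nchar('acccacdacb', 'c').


s[0]='a' != 'c' -> 0
s[0]='c' == 'c' -> 1
s[0]='c' == 'c' -> 1
s[0]='c' == 'c' -> 1
s[0]='a' != 'c' -> 0
s[0]='c' == 'c' -> 1
s[0]='d' != 'c' -> 0
s[0]='a' != 'c' -> 0
s[0]='c' == 'c' -> 1
s[0]='b' != 'c' -> 0
Sum: 0 + 1 + 1 + 1 + 0 + 1 + 0 + 0 + 1 + 0 = 5

5


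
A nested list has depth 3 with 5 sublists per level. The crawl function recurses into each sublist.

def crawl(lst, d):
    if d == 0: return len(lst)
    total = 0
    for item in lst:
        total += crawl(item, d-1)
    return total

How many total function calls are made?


At depth 0 (root): 1 call
At depth 1: each of 1 parents calls crawl on 5 children = 5 calls
At depth 2: each of 5 parents calls crawl on 5 children = 25 calls
At depth 3: each of 25 parents calls crawl on 5 children = 125 calls
Total: 1 + 5 + 25 + 125 = 156

156


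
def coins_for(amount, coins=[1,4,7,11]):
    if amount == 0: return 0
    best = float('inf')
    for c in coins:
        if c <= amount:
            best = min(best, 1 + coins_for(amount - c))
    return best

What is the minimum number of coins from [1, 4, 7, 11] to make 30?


Building up with DP:
coins_for(0) = 0
coins_for(1) = min(1+coins_for(0)=1+0=1) = 1
coins_for(2) = min(1+coins_for(1)=1+1=2) = 2
coins_for(3) = min(1+coins_for(2)=1+2=3) = 3
coins_for(4) = min(1+coins_for(3)=1+3=4, 1+coins_for(0)=1+0=1) = 1
coins_for(5) = min(1+coins_for(4)=1+1=2, 1+coins_for(1)=1+1=2) = 2
coins_for(6) = min(1+coins_for(5)=1+2=3, 1+coins_for(2)=1+2=3) = 3
coins_for(7) = min(1+coins_for(6)=1+3=4, 1+coins_for(3)=1+3=4, 1+coins_for(0)=1+0=1) = 1
coins_for(8) = min(1+coins_for(7)=1+1=2, 1+coins_for(4)=1+1=2, 1+coins_for(1)=1+1=2) = 2
coins_for(9) = min(1+coins_for(8)=1+2=3, 1+coins_for(5)=1+2=3, 1+coins_for(2)=1+2=3) = 3
coins_for(10) = min(1+coins_for(9)=1+3=4, 1+coins_for(6)=1+3=4, 1+coins_for(3)=1+3=4) = 4
coins_for(11) = min(1+coins_for(10)=1+4=5, 1+coins_for(7)=1+1=2, 1+coins_for(4)=1+1=2, 1+coins_for(0)=1+0=1) = 1
coins_for(12) = min(1+coins_for(11)=1+1=2, 1+coins_for(8)=1+2=3, 1+coins_for(5)=1+2=3, 1+coins_for(1)=1+1=2) = 2
coins_for(13) = min(1+coins_for(12)=1+2=3, 1+coins_for(9)=1+3=4, 1+coins_for(6)=1+3=4, 1+coins_for(2)=1+2=3) = 3
coins_for(14) = min(1+coins_for(13)=1+3=4, 1+coins_for(10)=1+4=5, 1+coins_for(7)=1+1=2, 1+coins_for(3)=1+3=4) = 2
coins_for(15) = min(1+coins_for(14)=1+2=3, 1+coins_for(11)=1+1=2, 1+coins_for(8)=1+2=3, 1+coins_for(4)=1+1=2) = 2
coins_for(16) = min(1+coins_for(15)=1+2=3, 1+coins_for(12)=1+2=3, 1+coins_for(9)=1+3=4, 1+coins_for(5)=1+2=3) = 3
coins_for(17) = min(1+coins_for(16)=1+3=4, 1+coins_for(13)=1+3=4, 1+coins_for(10)=1+4=5, 1+coins_for(6)=1+3=4) = 4
coins_for(18) = min(1+coins_for(17)=1+4=5, 1+coins_for(14)=1+2=3, 1+coins_for(11)=1+1=2, 1+coins_for(7)=1+1=2) = 2
coins_for(19) = min(1+coins_for(18)=1+2=3, 1+coins_for(15)=1+2=3, 1+coins_for(12)=1+2=3, 1+coins_for(8)=1+2=3) = 3
coins_for(20) = min(1+coins_for(19)=1+3=4, 1+coins_for(16)=1+3=4, 1+coins_for(13)=1+3=4, 1+coins_for(9)=1+3=4) = 4
coins_for(21) = min(1+coins_for(20)=1+4=5, 1+coins_for(17)=1+4=5, 1+coins_for(14)=1+2=3, 1+coins_for(10)=1+4=5) = 3
coins_for(22) = min(1+coins_for(21)=1+3=4, 1+coins_for(18)=1+2=3, 1+coins_for(15)=1+2=3, 1+coins_for(11)=1+1=2) = 2
coins_for(23) = min(1+coins_for(22)=1+2=3, 1+coins_for(19)=1+3=4, 1+coins_for(16)=1+3=4, 1+coins_for(12)=1+2=3) = 3
coins_for(24) = min(1+coins_for(23)=1+3=4, 1+coins_for(20)=1+4=5, 1+coins_for(17)=1+4=5, 1+coins_for(13)=1+3=4) = 4
coins_for(25) = min(1+coins_for(24)=1+4=5, 1+coins_for(21)=1+3=4, 1+coins_for(18)=1+2=3, 1+coins_for(14)=1+2=3) = 3
coins_for(26) = min(1+coins_for(25)=1+3=4, 1+coins_for(22)=1+2=3, 1+coins_for(19)=1+3=4, 1+coins_for(15)=1+2=3) = 3
coins_for(27) = min(1+coins_for(26)=1+3=4, 1+coins_for(23)=1+3=4, 1+coins_for(20)=1+4=5, 1+coins_for(16)=1+3=4) = 4
coins_for(28) = min(1+coins_for(27)=1+4=5, 1+coins_for(24)=1+4=5, 1+coins_for(21)=1+3=4, 1+coins_for(17)=1+4=5) = 4
coins_for(29) = min(1+coins_for(28)=1+4=5, 1+coins_for(25)=1+3=4, 1+coins_for(22)=1+2=3, 1+coins_for(18)=1+2=3) = 3
coins_for(30) = min(1+coins_for(29)=1+3=4, 1+coins_for(26)=1+3=4, 1+coins_for(23)=1+3=4, 1+coins_for(19)=1+3=4) = 4

4


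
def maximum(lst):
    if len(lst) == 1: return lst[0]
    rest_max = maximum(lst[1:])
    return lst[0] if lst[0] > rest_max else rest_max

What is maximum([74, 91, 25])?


maximum([74, 91, 25]): compare 74 with maximum([91, 25])
maximum([91, 25]): compare 91 with maximum([25])
maximum([25]) = 25  (base case)
Compare 91 with 25 -> 91
Compare 74 with 91 -> 91

91


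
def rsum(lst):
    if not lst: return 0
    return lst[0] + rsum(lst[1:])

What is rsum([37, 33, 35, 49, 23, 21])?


rsum([37, 33, 35, 49, 23, 21]) = 37 + rsum([33, 35, 49, 23, 21])
rsum([33, 35, 49, 23, 21]) = 33 + rsum([35, 49, 23, 21])
rsum([35, 49, 23, 21]) = 35 + rsum([49, 23, 21])
rsum([49, 23, 21]) = 49 + rsum([23, 21])
rsum([23, 21]) = 23 + rsum([21])
rsum([21]) = 21 + rsum([])
rsum([]) = 0  (base case)
Total: 37 + 33 + 35 + 49 + 23 + 21 + 0 = 198

198


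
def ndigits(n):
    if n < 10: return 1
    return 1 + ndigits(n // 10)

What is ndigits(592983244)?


ndigits(592983244) = 1 + ndigits(59298324)
ndigits(59298324) = 1 + ndigits(5929832)
ndigits(5929832) = 1 + ndigits(592983)
ndigits(592983) = 1 + ndigits(59298)
ndigits(59298) = 1 + ndigits(5929)
ndigits(5929) = 1 + ndigits(592)
ndigits(592) = 1 + ndigits(59)
ndigits(59) = 1 + ndigits(5)
ndigits(5) = 1  (base case: 5 < 10)
Unwinding: 1 + 1 + 1 + 1 + 1 + 1 + 1 + 1 + 1 = 9

9


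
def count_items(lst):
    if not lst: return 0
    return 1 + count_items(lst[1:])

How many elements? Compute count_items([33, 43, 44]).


count_items([33, 43, 44]) = 1 + count_items([43, 44])
count_items([43, 44]) = 1 + count_items([44])
count_items([44]) = 1 + count_items([])
count_items([]) = 0  (base case)
Unwinding: 1 + 1 + 1 + 0 = 3

3


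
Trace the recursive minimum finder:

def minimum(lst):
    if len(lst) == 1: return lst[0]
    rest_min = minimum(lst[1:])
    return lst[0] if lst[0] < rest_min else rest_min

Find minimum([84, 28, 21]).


minimum([84, 28, 21]): compare 84 with minimum([28, 21])
minimum([28, 21]): compare 28 with minimum([21])
minimum([21]) = 21  (base case)
Compare 28 with 21 -> 21
Compare 84 with 21 -> 21

21


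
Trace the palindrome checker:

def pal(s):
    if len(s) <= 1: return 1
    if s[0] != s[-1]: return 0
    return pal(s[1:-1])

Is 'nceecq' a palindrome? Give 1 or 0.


pal('nceecq'): s[0]='n' != s[-1]='q' -> return 0
Result: 0 (not a palindrome)

0


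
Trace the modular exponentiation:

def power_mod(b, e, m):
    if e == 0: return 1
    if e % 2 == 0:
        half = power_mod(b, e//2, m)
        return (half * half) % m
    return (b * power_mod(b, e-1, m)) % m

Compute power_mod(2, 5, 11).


power_mod(2, 5, 11): e is odd, compute power_mod(2, 4, 11)
  power_mod(2, 4, 11): e is even, compute power_mod(2, 2, 11)
    power_mod(2, 2, 11): e is even, compute power_mod(2, 1, 11)
      power_mod(2, 1, 11): e is odd, compute power_mod(2, 0, 11)
        power_mod(2, 0, 11) = 1
      (2 * 1) % 11 = 2
    half=2, (2*2) % 11 = 4
  half=4, (4*4) % 11 = 5
(2 * 5) % 11 = 10

10


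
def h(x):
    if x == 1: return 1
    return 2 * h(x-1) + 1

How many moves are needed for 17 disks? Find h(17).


h(17) = 2 * h(16) + 1
h(16) = 2 * h(15) + 1
h(15) = 2 * h(14) + 1
h(14) = 2 * h(13) + 1
h(13) = 2 * h(12) + 1
h(12) = 2 * h(11) + 1
h(11) = 2 * h(10) + 1
h(10) = 2 * h(9) + 1
h(9) = 2 * h(8) + 1
h(8) = 2 * h(7) + 1
h(7) = 2 * h(6) + 1
h(6) = 2 * h(5) + 1
h(5) = 2 * h(4) + 1
h(4) = 2 * h(3) + 1
h(3) = 2 * h(2) + 1
h(2) = 2 * h(1) + 1
h(1) = 1  (base case)
h(2) = 2 * 1 + 1 = 3
h(3) = 2 * 3 + 1 = 7
h(4) = 2 * 7 + 1 = 15
h(5) = 2 * 15 + 1 = 31
h(6) = 2 * 31 + 1 = 63
h(7) = 2 * 63 + 1 = 127
h(8) = 2 * 127 + 1 = 255
h(9) = 2 * 255 + 1 = 511
h(10) = 2 * 511 + 1 = 1023
h(11) = 2 * 1023 + 1 = 2047
h(12) = 2 * 2047 + 1 = 4095
h(13) = 2 * 4095 + 1 = 8191
h(14) = 2 * 8191 + 1 = 16383
h(15) = 2 * 16383 + 1 = 32767
h(16) = 2 * 32767 + 1 = 65535
h(17) = 2 * 65535 + 1 = 131071

131071


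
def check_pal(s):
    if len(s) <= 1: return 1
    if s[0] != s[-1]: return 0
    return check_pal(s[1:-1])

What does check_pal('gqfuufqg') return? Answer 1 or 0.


check_pal('gqfuufqg'): s[0]='g' == s[-1]='g' -> check check_pal('qfuufq')
check_pal('qfuufq'): s[0]='q' == s[-1]='q' -> check check_pal('fuuf')
check_pal('fuuf'): s[0]='f' == s[-1]='f' -> check check_pal('uu')
check_pal('uu'): s[0]='u' == s[-1]='u' -> check check_pal('')
check_pal(''): len <= 1 -> return 1  (base case)
Result: 1 (palindrome)

1


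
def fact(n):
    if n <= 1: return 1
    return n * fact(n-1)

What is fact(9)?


fact(9)
= 9 * fact(8)
= 9 * 8 * fact(7)
= 9 * 8 * 7 * fact(6)
= 9 * 8 * 7 * 6 * fact(5)
= 9 * 8 * 7 * 6 * 5 * fact(4)
= 9 * 8 * 7 * 6 * 5 * 4 * fact(3)
= 9 * 8 * 7 * 6 * 5 * 4 * 3 * fact(2)
= 9 * 8 * 7 * 6 * 5 * 4 * 3 * 2 * fact(1)
= 9 * 8 * 7 * 6 * 5 * 4 * 3 * 2 * 1
= 362880

362880


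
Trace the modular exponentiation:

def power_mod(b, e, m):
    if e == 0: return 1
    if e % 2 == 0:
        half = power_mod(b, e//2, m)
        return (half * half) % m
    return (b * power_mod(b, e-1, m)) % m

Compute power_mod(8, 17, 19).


power_mod(8, 17, 19): e is odd, compute power_mod(8, 16, 19)
  power_mod(8, 16, 19): e is even, compute power_mod(8, 8, 19)
    power_mod(8, 8, 19): e is even, compute power_mod(8, 4, 19)
      power_mod(8, 4, 19): e is even, compute power_mod(8, 2, 19)
        power_mod(8, 2, 19): e is even, compute power_mod(8, 1, 19)
          power_mod(8, 1, 19): e is odd, compute power_mod(8, 0, 19)
          power_mod(8, 0, 19) = 1
          (8 * 1) % 19 = 8
        half=8, (8*8) % 19 = 7
      half=7, (7*7) % 19 = 11
    half=11, (11*11) % 19 = 7
  half=7, (7*7) % 19 = 11
(8 * 11) % 19 = 12

12


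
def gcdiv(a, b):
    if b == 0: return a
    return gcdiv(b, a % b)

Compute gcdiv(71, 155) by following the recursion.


gcdiv(71, 155) = gcdiv(155, 71)
gcdiv(155, 71) = gcdiv(71, 13)
gcdiv(71, 13) = gcdiv(13, 6)
gcdiv(13, 6) = gcdiv(6, 1)
gcdiv(6, 1) = gcdiv(1, 0)
gcdiv(1, 0) = 1  (base case)

1


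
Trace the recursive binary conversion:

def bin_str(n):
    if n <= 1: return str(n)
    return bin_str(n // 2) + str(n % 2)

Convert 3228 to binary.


bin_str(3228) = bin_str(1614) + '0'
bin_str(1614) = bin_str(807) + '0'
bin_str(807) = bin_str(403) + '1'
bin_str(403) = bin_str(201) + '1'
bin_str(201) = bin_str(100) + '1'
bin_str(100) = bin_str(50) + '0'
bin_str(50) = bin_str(25) + '0'
bin_str(25) = bin_str(12) + '1'
bin_str(12) = bin_str(6) + '0'
bin_str(6) = bin_str(3) + '0'
bin_str(3) = bin_str(1) + '1'
bin_str(1) = '1'  (base case)
Concatenating: '1' + '1' + '0' + '0' + '1' + '0' + '0' + '1' + '1' + '1' + '0' + '0' = '110010011100'

110010011100


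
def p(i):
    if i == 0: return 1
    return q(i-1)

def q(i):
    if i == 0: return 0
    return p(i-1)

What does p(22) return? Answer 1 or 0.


p(22) = q(21)
q(21) = p(20)
p(20) = q(19)
q(19) = p(18)
p(18) = q(17)
q(17) = p(16)
p(16) = q(15)
q(15) = p(14)
p(14) = q(13)
q(13) = p(12)
p(12) = q(11)
q(11) = p(10)
p(10) = q(9)
q(9) = p(8)
p(8) = q(7)
q(7) = p(6)
p(6) = q(5)
q(5) = p(4)
p(4) = q(3)
q(3) = p(2)
p(2) = q(1)
q(1) = p(0)
p(0) = 1  (base case)
Result: 1

1


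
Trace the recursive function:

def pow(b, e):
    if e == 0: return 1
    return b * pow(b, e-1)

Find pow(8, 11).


pow(8, 11)
= 8 * pow(8, 10)
= 8 * 8 * pow(8, 9)
= 8 * 8 * 8 * pow(8, 8)
= 8 * 8 * 8 * 8 * pow(8, 7)
= 8 * 8 * 8 * 8 * 8 * pow(8, 6)
= 8 * 8 * 8 * 8 * 8 * 8 * pow(8, 5)
= 8 * 8 * 8 * 8 * 8 * 8 * 8 * pow(8, 4)
= 8 * 8 * 8 * 8 * 8 * 8 * 8 * 8 * pow(8, 3)
= 8 * 8 * 8 * 8 * 8 * 8 * 8 * 8 * 8 * pow(8, 2)
= 8 * 8 * 8 * 8 * 8 * 8 * 8 * 8 * 8 * 8 * pow(8, 1)
= 8 * 8 * 8 * 8 * 8 * 8 * 8 * 8 * 8 * 8 * 8 * pow(8, 0)
= 8 * 8 * 8 * 8 * 8 * 8 * 8 * 8 * 8 * 8 * 8 * 1
= 8589934592

8589934592


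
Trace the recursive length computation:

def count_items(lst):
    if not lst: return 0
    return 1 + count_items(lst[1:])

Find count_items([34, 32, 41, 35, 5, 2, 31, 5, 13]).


count_items([34, 32, 41, 35, 5, 2, 31, 5, 13]) = 1 + count_items([32, 41, 35, 5, 2, 31, 5, 13])
count_items([32, 41, 35, 5, 2, 31, 5, 13]) = 1 + count_items([41, 35, 5, 2, 31, 5, 13])
count_items([41, 35, 5, 2, 31, 5, 13]) = 1 + count_items([35, 5, 2, 31, 5, 13])
count_items([35, 5, 2, 31, 5, 13]) = 1 + count_items([5, 2, 31, 5, 13])
count_items([5, 2, 31, 5, 13]) = 1 + count_items([2, 31, 5, 13])
count_items([2, 31, 5, 13]) = 1 + count_items([31, 5, 13])
count_items([31, 5, 13]) = 1 + count_items([5, 13])
count_items([5, 13]) = 1 + count_items([13])
count_items([13]) = 1 + count_items([])
count_items([]) = 0  (base case)
Unwinding: 1 + 1 + 1 + 1 + 1 + 1 + 1 + 1 + 1 + 0 = 9

9


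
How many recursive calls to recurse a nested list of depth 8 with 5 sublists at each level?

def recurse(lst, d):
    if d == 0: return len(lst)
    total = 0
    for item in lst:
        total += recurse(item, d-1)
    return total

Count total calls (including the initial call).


At depth 0 (root): 1 call
At depth 1: each of 1 parents calls recurse on 5 children = 5 calls
At depth 2: each of 5 parents calls recurse on 5 children = 25 calls
At depth 3: each of 25 parents calls recurse on 5 children = 125 calls
At depth 4: each of 125 parents calls recurse on 5 children = 625 calls
At depth 5: each of 625 parents calls recurse on 5 children = 3125 calls
At depth 6: each of 3125 parents calls recurse on 5 children = 15625 calls
At depth 7: each of 15625 parents calls recurse on 5 children = 78125 calls
At depth 8: each of 78125 parents calls recurse on 5 children = 390625 calls
Total: 1 + 5 + 25 + 125 + 625 + 3125 + 15625 + 78125 + 390625 = 488281

488281


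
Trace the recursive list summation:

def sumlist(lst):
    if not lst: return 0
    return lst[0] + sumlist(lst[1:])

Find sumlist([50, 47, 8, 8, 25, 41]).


sumlist([50, 47, 8, 8, 25, 41]) = 50 + sumlist([47, 8, 8, 25, 41])
sumlist([47, 8, 8, 25, 41]) = 47 + sumlist([8, 8, 25, 41])
sumlist([8, 8, 25, 41]) = 8 + sumlist([8, 25, 41])
sumlist([8, 25, 41]) = 8 + sumlist([25, 41])
sumlist([25, 41]) = 25 + sumlist([41])
sumlist([41]) = 41 + sumlist([])
sumlist([]) = 0  (base case)
Total: 50 + 47 + 8 + 8 + 25 + 41 + 0 = 179

179


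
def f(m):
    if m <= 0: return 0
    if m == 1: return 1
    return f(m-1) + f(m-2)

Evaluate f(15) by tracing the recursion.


Computing f(15) bottom-up:
f(0) = 0
f(1) = 1
f(2) = f(1) + f(0) = 1 + 0 = 1
f(3) = f(2) + f(1) = 1 + 1 = 2
f(4) = f(3) + f(2) = 2 + 1 = 3
f(5) = f(4) + f(3) = 3 + 2 = 5
f(6) = f(5) + f(4) = 5 + 3 = 8
f(7) = f(6) + f(5) = 8 + 5 = 13
f(8) = f(7) + f(6) = 13 + 8 = 21
f(9) = f(8) + f(7) = 21 + 13 = 34
f(10) = f(9) + f(8) = 34 + 21 = 55
f(11) = f(10) + f(9) = 55 + 34 = 89
f(12) = f(11) + f(10) = 89 + 55 = 144
f(13) = f(12) + f(11) = 144 + 89 = 233
f(14) = f(13) + f(12) = 233 + 144 = 377
f(15) = f(14) + f(13) = 377 + 233 = 610

610


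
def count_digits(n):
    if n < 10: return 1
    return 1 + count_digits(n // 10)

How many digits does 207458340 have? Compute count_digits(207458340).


count_digits(207458340) = 1 + count_digits(20745834)
count_digits(20745834) = 1 + count_digits(2074583)
count_digits(2074583) = 1 + count_digits(207458)
count_digits(207458) = 1 + count_digits(20745)
count_digits(20745) = 1 + count_digits(2074)
count_digits(2074) = 1 + count_digits(207)
count_digits(207) = 1 + count_digits(20)
count_digits(20) = 1 + count_digits(2)
count_digits(2) = 1  (base case: 2 < 10)
Unwinding: 1 + 1 + 1 + 1 + 1 + 1 + 1 + 1 + 1 = 9

9


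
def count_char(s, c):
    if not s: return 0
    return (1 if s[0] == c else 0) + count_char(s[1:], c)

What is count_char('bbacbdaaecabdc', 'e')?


s[0]='b' != 'e' -> 0
s[0]='b' != 'e' -> 0
s[0]='a' != 'e' -> 0
s[0]='c' != 'e' -> 0
s[0]='b' != 'e' -> 0
s[0]='d' != 'e' -> 0
s[0]='a' != 'e' -> 0
s[0]='a' != 'e' -> 0
s[0]='e' == 'e' -> 1
s[0]='c' != 'e' -> 0
s[0]='a' != 'e' -> 0
s[0]='b' != 'e' -> 0
s[0]='d' != 'e' -> 0
s[0]='c' != 'e' -> 0
Sum: 0 + 0 + 0 + 0 + 0 + 0 + 0 + 0 + 1 + 0 + 0 + 0 + 0 + 0 = 1

1


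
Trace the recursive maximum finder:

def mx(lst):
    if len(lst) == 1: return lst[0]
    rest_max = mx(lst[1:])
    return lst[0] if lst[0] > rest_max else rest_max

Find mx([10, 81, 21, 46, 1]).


mx([10, 81, 21, 46, 1]): compare 10 with mx([81, 21, 46, 1])
mx([81, 21, 46, 1]): compare 81 with mx([21, 46, 1])
mx([21, 46, 1]): compare 21 with mx([46, 1])
mx([46, 1]): compare 46 with mx([1])
mx([1]) = 1  (base case)
Compare 46 with 1 -> 46
Compare 21 with 46 -> 46
Compare 81 with 46 -> 81
Compare 10 with 81 -> 81

81


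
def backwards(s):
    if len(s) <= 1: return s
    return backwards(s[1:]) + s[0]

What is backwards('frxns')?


backwards('frxns') = backwards('rxns') + 'f'
backwards('rxns') = backwards('xns') + 'r'
backwards('xns') = backwards('ns') + 'x'
backwards('ns') = backwards('s') + 'n'
backwards('s') = 's'  (base case)
Concatenating: 's' + 'n' + 'x' + 'r' + 'f' = 'snxrf'

snxrf


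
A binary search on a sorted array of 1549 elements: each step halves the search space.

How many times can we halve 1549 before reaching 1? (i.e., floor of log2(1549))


1549 / 2 = 774
774 / 2 = 387
387 / 2 = 193
193 / 2 = 96
96 / 2 = 48
48 / 2 = 24
24 / 2 = 12
12 / 2 = 6
6 / 2 = 3
3 / 2 = 1
Reached 1 after 10 halvings

10


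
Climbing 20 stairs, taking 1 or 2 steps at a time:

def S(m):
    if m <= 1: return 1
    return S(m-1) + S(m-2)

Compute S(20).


Building up from base cases:
S(0) = 1
S(1) = 1
S(2) = S(1) + S(0) = 1 + 1 = 2
S(3) = S(2) + S(1) = 2 + 1 = 3
S(4) = S(3) + S(2) = 3 + 2 = 5
S(5) = S(4) + S(3) = 5 + 3 = 8
S(6) = S(5) + S(4) = 8 + 5 = 13
S(7) = S(6) + S(5) = 13 + 8 = 21
S(8) = S(7) + S(6) = 21 + 13 = 34
S(9) = S(8) + S(7) = 34 + 21 = 55
S(10) = S(9) + S(8) = 55 + 34 = 89
S(11) = S(10) + S(9) = 89 + 55 = 144
S(12) = S(11) + S(10) = 144 + 89 = 233
S(13) = S(12) + S(11) = 233 + 144 = 377
S(14) = S(13) + S(12) = 377 + 233 = 610
S(15) = S(14) + S(13) = 610 + 377 = 987
S(16) = S(15) + S(14) = 987 + 610 = 1597
S(17) = S(16) + S(15) = 1597 + 987 = 2584
S(18) = S(17) + S(16) = 2584 + 1597 = 4181
S(19) = S(18) + S(17) = 4181 + 2584 = 6765
S(20) = S(19) + S(18) = 6765 + 4181 = 10946

10946


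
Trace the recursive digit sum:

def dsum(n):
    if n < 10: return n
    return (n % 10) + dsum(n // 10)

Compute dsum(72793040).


dsum(72793040) = 0 + dsum(7279304)
dsum(7279304) = 4 + dsum(727930)
dsum(727930) = 0 + dsum(72793)
dsum(72793) = 3 + dsum(7279)
dsum(7279) = 9 + dsum(727)
dsum(727) = 7 + dsum(72)
dsum(72) = 2 + dsum(7)
dsum(7) = 7  (base case)
Total: 0 + 4 + 0 + 3 + 9 + 7 + 2 + 7 = 32

32


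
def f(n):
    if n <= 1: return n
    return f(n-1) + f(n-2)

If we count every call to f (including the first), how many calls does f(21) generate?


Let C(n) = total calls for f(n)
C(0) = 1, C(1) = 1
C(2) = 1 + C(1) + C(0) = 1 + 1 + 1 = 3
C(3) = 1 + C(2) + C(1) = 1 + 3 + 1 = 5
C(4) = 1 + C(3) + C(2) = 1 + 5 + 3 = 9
C(5) = 1 + C(4) + C(3) = 1 + 9 + 5 = 15
C(6) = 1 + C(5) + C(4) = 1 + 15 + 9 = 25
C(7) = 1 + C(6) + C(5) = 1 + 25 + 15 = 41
C(8) = 1 + C(7) + C(6) = 1 + 41 + 25 = 67
C(9) = 1 + C(8) + C(7) = 1 + 67 + 41 = 109
C(10) = 1 + C(9) + C(8) = 1 + 109 + 67 = 177
C(11) = 1 + C(10) + C(9) = 1 + 177 + 109 = 287
C(12) = 1 + C(11) + C(10) = 1 + 287 + 177 = 465
C(13) = 1 + C(12) + C(11) = 1 + 465 + 287 = 753
C(14) = 1 + C(13) + C(12) = 1 + 753 + 465 = 1219
C(15) = 1 + C(14) + C(13) = 1 + 1219 + 753 = 1973
C(16) = 1 + C(15) + C(14) = 1 + 1973 + 1219 = 3193
C(17) = 1 + C(16) + C(15) = 1 + 3193 + 1973 = 5167
C(18) = 1 + C(17) + C(16) = 1 + 5167 + 3193 = 8361
C(19) = 1 + C(18) + C(17) = 1 + 8361 + 5167 = 13529
C(20) = 1 + C(19) + C(18) = 1 + 13529 + 8361 = 21891
C(21) = 1 + C(20) + C(19) = 1 + 21891 + 13529 = 35421

35421


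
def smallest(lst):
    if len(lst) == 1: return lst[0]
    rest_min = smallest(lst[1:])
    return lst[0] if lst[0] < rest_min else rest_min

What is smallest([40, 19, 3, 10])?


smallest([40, 19, 3, 10]): compare 40 with smallest([19, 3, 10])
smallest([19, 3, 10]): compare 19 with smallest([3, 10])
smallest([3, 10]): compare 3 with smallest([10])
smallest([10]) = 10  (base case)
Compare 3 with 10 -> 3
Compare 19 with 3 -> 3
Compare 40 with 3 -> 3

3


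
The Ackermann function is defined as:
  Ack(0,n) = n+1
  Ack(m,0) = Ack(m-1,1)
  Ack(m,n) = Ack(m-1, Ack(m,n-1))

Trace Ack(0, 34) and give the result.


Ack(0, 34) = 35
Result: Ack(0, 34) = 35

35


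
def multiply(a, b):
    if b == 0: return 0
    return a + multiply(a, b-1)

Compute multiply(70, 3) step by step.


multiply(70, 3) = 70 + multiply(70, 2)
multiply(70, 2) = 70 + multiply(70, 1)
multiply(70, 1) = 70 + multiply(70, 0)
multiply(70, 0) = 0  (base case)
Total: 70 + 70 + 70 + 0 = 210

210


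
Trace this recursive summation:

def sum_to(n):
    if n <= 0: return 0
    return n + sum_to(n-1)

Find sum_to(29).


sum_to(29)
= 29 + 28 + 27 + 26 + 25 + 24 + 23 + 22 + 21 + 20 + 19 + 18 + 17 + 16 + 15 + 14 + 13 + 12 + 11 + 10 + 9 + 8 + 7 + 6 + 5 + 4 + 3 + 2 + 1 + sum_to(0)
= 29 + 28 + 27 + 26 + 25 + 24 + 23 + 22 + 21 + 20 + 19 + 18 + 17 + 16 + 15 + 14 + 13 + 12 + 11 + 10 + 9 + 8 + 7 + 6 + 5 + 4 + 3 + 2 + 1 + 0
= 435

435


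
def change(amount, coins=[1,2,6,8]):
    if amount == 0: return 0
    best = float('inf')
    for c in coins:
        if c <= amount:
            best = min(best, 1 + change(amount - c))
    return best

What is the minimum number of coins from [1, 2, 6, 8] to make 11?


Building up with DP:
change(0) = 0
change(1) = min(1+change(0)=1+0=1) = 1
change(2) = min(1+change(1)=1+1=2, 1+change(0)=1+0=1) = 1
change(3) = min(1+change(2)=1+1=2, 1+change(1)=1+1=2) = 2
change(4) = min(1+change(3)=1+2=3, 1+change(2)=1+1=2) = 2
change(5) = min(1+change(4)=1+2=3, 1+change(3)=1+2=3) = 3
change(6) = min(1+change(5)=1+3=4, 1+change(4)=1+2=3, 1+change(0)=1+0=1) = 1
change(7) = min(1+change(6)=1+1=2, 1+change(5)=1+3=4, 1+change(1)=1+1=2) = 2
change(8) = min(1+change(7)=1+2=3, 1+change(6)=1+1=2, 1+change(2)=1+1=2, 1+change(0)=1+0=1) = 1
change(9) = min(1+change(8)=1+1=2, 1+change(7)=1+2=3, 1+change(3)=1+2=3, 1+change(1)=1+1=2) = 2
change(10) = min(1+change(9)=1+2=3, 1+change(8)=1+1=2, 1+change(4)=1+2=3, 1+change(2)=1+1=2) = 2
change(11) = min(1+change(10)=1+2=3, 1+change(9)=1+2=3, 1+change(5)=1+3=4, 1+change(3)=1+2=3) = 3

3


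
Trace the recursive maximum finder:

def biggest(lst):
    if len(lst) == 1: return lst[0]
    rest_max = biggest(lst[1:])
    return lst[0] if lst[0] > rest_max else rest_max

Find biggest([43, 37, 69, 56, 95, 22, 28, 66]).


biggest([43, 37, 69, 56, 95, 22, 28, 66]): compare 43 with biggest([37, 69, 56, 95, 22, 28, 66])
biggest([37, 69, 56, 95, 22, 28, 66]): compare 37 with biggest([69, 56, 95, 22, 28, 66])
biggest([69, 56, 95, 22, 28, 66]): compare 69 with biggest([56, 95, 22, 28, 66])
biggest([56, 95, 22, 28, 66]): compare 56 with biggest([95, 22, 28, 66])
biggest([95, 22, 28, 66]): compare 95 with biggest([22, 28, 66])
biggest([22, 28, 66]): compare 22 with biggest([28, 66])
biggest([28, 66]): compare 28 with biggest([66])
biggest([66]) = 66  (base case)
Compare 28 with 66 -> 66
Compare 22 with 66 -> 66
Compare 95 with 66 -> 95
Compare 56 with 95 -> 95
Compare 69 with 95 -> 95
Compare 37 with 95 -> 95
Compare 43 with 95 -> 95

95


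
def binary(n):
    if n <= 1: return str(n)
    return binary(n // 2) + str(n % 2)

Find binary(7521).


binary(7521) = binary(3760) + '1'
binary(3760) = binary(1880) + '0'
binary(1880) = binary(940) + '0'
binary(940) = binary(470) + '0'
binary(470) = binary(235) + '0'
binary(235) = binary(117) + '1'
binary(117) = binary(58) + '1'
binary(58) = binary(29) + '0'
binary(29) = binary(14) + '1'
binary(14) = binary(7) + '0'
binary(7) = binary(3) + '1'
binary(3) = binary(1) + '1'
binary(1) = '1'  (base case)
Concatenating: '1' + '1' + '1' + '0' + '1' + '0' + '1' + '1' + '0' + '0' + '0' + '0' + '1' = '1110101100001'

1110101100001


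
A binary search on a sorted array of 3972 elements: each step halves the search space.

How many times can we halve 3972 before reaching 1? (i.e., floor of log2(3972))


3972 / 2 = 1986
1986 / 2 = 993
993 / 2 = 496
496 / 2 = 248
248 / 2 = 124
124 / 2 = 62
62 / 2 = 31
31 / 2 = 15
15 / 2 = 7
7 / 2 = 3
3 / 2 = 1
Reached 1 after 11 halvings

11


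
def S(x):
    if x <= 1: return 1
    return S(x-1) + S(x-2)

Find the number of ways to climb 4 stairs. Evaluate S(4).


Building up from base cases:
S(0) = 1
S(1) = 1
S(2) = S(1) + S(0) = 1 + 1 = 2
S(3) = S(2) + S(1) = 2 + 1 = 3
S(4) = S(3) + S(2) = 3 + 2 = 5

5


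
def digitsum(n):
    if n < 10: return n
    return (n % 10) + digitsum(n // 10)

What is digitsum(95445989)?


digitsum(95445989) = 9 + digitsum(9544598)
digitsum(9544598) = 8 + digitsum(954459)
digitsum(954459) = 9 + digitsum(95445)
digitsum(95445) = 5 + digitsum(9544)
digitsum(9544) = 4 + digitsum(954)
digitsum(954) = 4 + digitsum(95)
digitsum(95) = 5 + digitsum(9)
digitsum(9) = 9  (base case)
Total: 9 + 8 + 9 + 5 + 4 + 4 + 5 + 9 = 53

53


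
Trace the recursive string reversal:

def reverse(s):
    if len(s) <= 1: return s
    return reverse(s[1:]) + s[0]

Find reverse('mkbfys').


reverse('mkbfys') = reverse('kbfys') + 'm'
reverse('kbfys') = reverse('bfys') + 'k'
reverse('bfys') = reverse('fys') + 'b'
reverse('fys') = reverse('ys') + 'f'
reverse('ys') = reverse('s') + 'y'
reverse('s') = 's'  (base case)
Concatenating: 's' + 'y' + 'f' + 'b' + 'k' + 'm' = 'syfbkm'

syfbkm


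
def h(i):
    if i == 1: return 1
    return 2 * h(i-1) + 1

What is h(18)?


h(18) = 2 * h(17) + 1
h(17) = 2 * h(16) + 1
h(16) = 2 * h(15) + 1
h(15) = 2 * h(14) + 1
h(14) = 2 * h(13) + 1
h(13) = 2 * h(12) + 1
h(12) = 2 * h(11) + 1
h(11) = 2 * h(10) + 1
h(10) = 2 * h(9) + 1
h(9) = 2 * h(8) + 1
h(8) = 2 * h(7) + 1
h(7) = 2 * h(6) + 1
h(6) = 2 * h(5) + 1
h(5) = 2 * h(4) + 1
h(4) = 2 * h(3) + 1
h(3) = 2 * h(2) + 1
h(2) = 2 * h(1) + 1
h(1) = 1  (base case)
h(2) = 2 * 1 + 1 = 3
h(3) = 2 * 3 + 1 = 7
h(4) = 2 * 7 + 1 = 15
h(5) = 2 * 15 + 1 = 31
h(6) = 2 * 31 + 1 = 63
h(7) = 2 * 63 + 1 = 127
h(8) = 2 * 127 + 1 = 255
h(9) = 2 * 255 + 1 = 511
h(10) = 2 * 511 + 1 = 1023
h(11) = 2 * 1023 + 1 = 2047
h(12) = 2 * 2047 + 1 = 4095
h(13) = 2 * 4095 + 1 = 8191
h(14) = 2 * 8191 + 1 = 16383
h(15) = 2 * 16383 + 1 = 32767
h(16) = 2 * 32767 + 1 = 65535
h(17) = 2 * 65535 + 1 = 131071
h(18) = 2 * 131071 + 1 = 262143

262143
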